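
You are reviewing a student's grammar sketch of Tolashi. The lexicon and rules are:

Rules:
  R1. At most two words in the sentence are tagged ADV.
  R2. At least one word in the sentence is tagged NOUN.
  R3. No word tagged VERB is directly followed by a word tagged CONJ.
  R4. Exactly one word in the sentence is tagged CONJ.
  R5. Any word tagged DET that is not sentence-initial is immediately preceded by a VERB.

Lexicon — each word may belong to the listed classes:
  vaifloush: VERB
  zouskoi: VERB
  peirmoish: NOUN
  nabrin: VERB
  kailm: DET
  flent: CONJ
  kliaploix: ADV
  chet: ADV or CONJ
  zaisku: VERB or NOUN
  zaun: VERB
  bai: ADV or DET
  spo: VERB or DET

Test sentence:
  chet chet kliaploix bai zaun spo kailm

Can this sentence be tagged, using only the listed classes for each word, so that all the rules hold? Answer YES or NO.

Candidates per position — 1:chet {ADV,CONJ}; 2:chet {ADV,CONJ}; 3:kliaploix {ADV}; 4:bai {ADV,DET}; 5:zaun {VERB}; 6:spo {VERB,DET}; 7:kailm {DET}.
Rule 2 cannot be satisfied by any choice of tags from the lexicon.
So there is no consistent tagging.

NO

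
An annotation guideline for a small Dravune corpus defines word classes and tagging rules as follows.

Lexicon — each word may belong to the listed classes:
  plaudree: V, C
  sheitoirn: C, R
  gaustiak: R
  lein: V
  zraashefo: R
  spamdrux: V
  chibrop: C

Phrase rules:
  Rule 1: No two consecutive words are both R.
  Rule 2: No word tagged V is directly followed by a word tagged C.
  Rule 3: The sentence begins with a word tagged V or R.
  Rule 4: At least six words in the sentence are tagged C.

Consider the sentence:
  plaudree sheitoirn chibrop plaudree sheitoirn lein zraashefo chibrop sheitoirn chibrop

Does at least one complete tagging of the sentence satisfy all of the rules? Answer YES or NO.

YES

Candidates per position — 1:plaudree {V,C}; 2:sheitoirn {C,R}; 3:chibrop {C}; 4:plaudree {V,C}; 5:sheitoirn {C,R}; 6:lein {V}; 7:zraashefo {R}; 8:chibrop {C}; 9:sheitoirn {C,R}; 10:chibrop {C}.
One satisfying assignment: V R C C C V R C C C.
Checking: rule 1 ok; rule 2 ok; rule 3 ok; rule 4 ok.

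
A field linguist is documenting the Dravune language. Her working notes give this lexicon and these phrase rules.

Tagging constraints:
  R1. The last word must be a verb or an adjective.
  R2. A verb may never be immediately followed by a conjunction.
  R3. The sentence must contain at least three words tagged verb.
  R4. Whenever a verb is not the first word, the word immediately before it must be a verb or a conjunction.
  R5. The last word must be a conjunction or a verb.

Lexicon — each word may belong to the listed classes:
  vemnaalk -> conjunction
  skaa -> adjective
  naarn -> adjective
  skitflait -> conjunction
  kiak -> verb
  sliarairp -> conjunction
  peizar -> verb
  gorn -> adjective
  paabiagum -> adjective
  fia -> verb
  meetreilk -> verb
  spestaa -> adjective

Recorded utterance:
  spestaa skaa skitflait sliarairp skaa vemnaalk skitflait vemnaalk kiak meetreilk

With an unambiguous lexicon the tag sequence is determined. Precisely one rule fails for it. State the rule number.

Fixed tagging: adjective adjective conjunction conjunction adjective conjunction conjunction conjunction verb verb.
Rule check: R1 ok, R2 ok, R3 fails, R4 ok, R5 ok.
Only rule 3 fails.

3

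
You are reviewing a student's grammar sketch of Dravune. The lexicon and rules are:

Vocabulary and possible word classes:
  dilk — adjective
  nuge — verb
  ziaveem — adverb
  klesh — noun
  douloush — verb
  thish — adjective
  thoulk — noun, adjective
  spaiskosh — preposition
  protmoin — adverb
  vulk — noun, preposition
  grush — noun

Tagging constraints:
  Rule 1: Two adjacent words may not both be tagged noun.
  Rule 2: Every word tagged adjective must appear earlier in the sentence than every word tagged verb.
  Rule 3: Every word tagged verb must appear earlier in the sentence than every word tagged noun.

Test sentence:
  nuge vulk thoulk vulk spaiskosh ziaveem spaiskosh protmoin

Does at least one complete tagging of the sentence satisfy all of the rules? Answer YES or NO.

Candidates per position — 1:nuge {verb}; 2:vulk {noun,preposition}; 3:thoulk {noun,adjective}; 4:vulk {noun,preposition}; 5:spaiskosh {preposition}; 6:ziaveem {adverb}; 7:spaiskosh {preposition}; 8:protmoin {adverb}.
One satisfying assignment: verb preposition noun preposition preposition adverb preposition adverb.
Rule-by-rule: rule 1 holds; rule 2 holds; rule 3 holds.

YES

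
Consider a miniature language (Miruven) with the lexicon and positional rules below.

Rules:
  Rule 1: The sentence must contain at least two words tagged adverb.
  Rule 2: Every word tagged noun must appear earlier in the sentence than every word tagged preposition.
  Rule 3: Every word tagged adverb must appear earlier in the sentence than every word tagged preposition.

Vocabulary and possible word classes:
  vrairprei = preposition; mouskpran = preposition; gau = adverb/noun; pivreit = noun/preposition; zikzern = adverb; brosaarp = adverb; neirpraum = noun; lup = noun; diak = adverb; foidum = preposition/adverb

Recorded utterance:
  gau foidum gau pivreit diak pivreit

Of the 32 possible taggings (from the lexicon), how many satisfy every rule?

Candidates per position — 1:gau {adverb,noun}; 2:foidum {preposition,adverb}; 3:gau {adverb,noun}; 4:pivreit {noun,preposition}; 5:diak {adverb}; 6:pivreit {noun,preposition}.
There are 32 candidate sequences in total.
Checking each against the rules leaves 8 sequences.
Count = 8.

8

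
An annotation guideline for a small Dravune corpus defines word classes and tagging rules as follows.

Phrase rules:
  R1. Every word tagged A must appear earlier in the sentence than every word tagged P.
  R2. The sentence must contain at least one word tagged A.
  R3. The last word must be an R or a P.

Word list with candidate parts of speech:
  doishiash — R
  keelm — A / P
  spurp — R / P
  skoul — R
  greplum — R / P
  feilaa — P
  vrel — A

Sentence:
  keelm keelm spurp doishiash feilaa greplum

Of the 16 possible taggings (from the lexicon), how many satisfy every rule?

8

Candidates per position — 1:keelm {A,P}; 2:keelm {A,P}; 3:spurp {R,P}; 4:doishiash {R}; 5:feilaa {P}; 6:greplum {R,P}.
There are 16 candidate sequences in total.
Checking each against the rules leaves 8 sequences.
Count = 8.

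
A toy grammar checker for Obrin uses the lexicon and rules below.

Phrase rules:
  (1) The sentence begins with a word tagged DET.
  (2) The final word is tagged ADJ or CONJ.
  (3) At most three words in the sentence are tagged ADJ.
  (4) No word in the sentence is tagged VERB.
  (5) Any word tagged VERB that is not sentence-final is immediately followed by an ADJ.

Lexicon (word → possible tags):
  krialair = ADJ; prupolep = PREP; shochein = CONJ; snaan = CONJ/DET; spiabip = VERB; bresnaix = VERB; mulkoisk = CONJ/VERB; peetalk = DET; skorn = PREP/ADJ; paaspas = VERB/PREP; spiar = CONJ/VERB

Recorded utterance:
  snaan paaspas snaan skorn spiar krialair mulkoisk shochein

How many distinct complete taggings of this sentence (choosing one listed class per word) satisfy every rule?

Candidates per position — 1:snaan {CONJ,DET}; 2:paaspas {VERB,PREP}; 3:snaan {CONJ,DET}; 4:skorn {PREP,ADJ}; 5:spiar {CONJ,VERB}; 6:krialair {ADJ}; 7:mulkoisk {CONJ,VERB}; 8:shochein {CONJ}.
There are 64 candidate sequences in total.
The sequences that satisfy every rule: DET PREP CONJ PREP CONJ ADJ CONJ CONJ; DET PREP CONJ ADJ CONJ ADJ CONJ CONJ; DET PREP DET PREP CONJ ADJ CONJ CONJ; DET PREP DET ADJ CONJ ADJ CONJ CONJ.
Count = 4.

4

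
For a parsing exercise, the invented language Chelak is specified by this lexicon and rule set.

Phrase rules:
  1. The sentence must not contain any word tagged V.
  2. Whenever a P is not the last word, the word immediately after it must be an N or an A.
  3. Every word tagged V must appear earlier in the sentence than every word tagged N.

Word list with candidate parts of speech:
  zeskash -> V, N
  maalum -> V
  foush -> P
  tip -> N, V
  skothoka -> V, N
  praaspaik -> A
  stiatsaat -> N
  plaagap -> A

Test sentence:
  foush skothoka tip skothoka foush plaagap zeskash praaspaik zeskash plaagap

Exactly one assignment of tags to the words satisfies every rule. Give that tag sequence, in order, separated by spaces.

Candidates per position — 1:foush {P}; 2:skothoka {V,N}; 3:tip {N,V}; 4:skothoka {V,N}; 5:foush {P}; 6:plaagap {A}; 7:zeskash {V,N}; 8:praaspaik {A}; 9:zeskash {V,N}; 10:plaagap {A}.
Word 2 cannot be V — rule 1 would then fail for every completion. It is N.
Word 3 cannot be V — rule 1 would then fail for every completion. It is N.
Word 4 cannot be V — rule 1 would then fail for every completion. It is N.
Word 7 cannot be V — rule 1 would then fail for every completion. It is N.
Word 9 cannot be V — rule 1 would then fail for every completion. It is N.
The only consistent sequence is: P N N N P A N A N A.
Checking: rule 1 ok; rule 2 ok; rule 3 ok.

P N N N P A N A N A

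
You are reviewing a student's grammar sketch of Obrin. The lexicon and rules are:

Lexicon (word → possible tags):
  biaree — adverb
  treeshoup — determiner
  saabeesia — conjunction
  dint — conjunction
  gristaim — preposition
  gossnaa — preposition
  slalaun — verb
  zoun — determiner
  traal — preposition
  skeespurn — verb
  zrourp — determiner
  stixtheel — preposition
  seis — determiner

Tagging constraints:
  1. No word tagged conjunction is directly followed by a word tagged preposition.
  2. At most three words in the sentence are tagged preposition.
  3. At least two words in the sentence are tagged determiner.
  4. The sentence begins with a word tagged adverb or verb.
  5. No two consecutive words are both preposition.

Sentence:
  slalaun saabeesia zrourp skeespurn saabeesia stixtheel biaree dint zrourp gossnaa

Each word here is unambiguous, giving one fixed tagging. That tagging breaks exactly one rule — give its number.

1

Fixed tagging: verb conjunction determiner verb conjunction preposition adverb conjunction determiner preposition.
Checking each rule: R1 fail, R2 pass, R3 pass, R4 pass, R5 pass.
Only rule 1 fails.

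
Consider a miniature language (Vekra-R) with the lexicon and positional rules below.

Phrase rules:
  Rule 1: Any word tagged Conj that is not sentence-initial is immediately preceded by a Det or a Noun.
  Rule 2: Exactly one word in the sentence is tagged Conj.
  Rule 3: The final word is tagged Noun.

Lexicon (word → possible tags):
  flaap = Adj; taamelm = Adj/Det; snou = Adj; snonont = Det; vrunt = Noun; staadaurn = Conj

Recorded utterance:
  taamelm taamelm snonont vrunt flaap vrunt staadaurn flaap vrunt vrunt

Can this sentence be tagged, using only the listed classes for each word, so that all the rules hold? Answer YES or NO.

Candidates per position — 1:taamelm {Adj,Det}; 2:taamelm {Adj,Det}; 3:snonont {Det}; 4:vrunt {Noun}; 5:flaap {Adj}; 6:vrunt {Noun}; 7:staadaurn {Conj}; 8:flaap {Adj}; 9:vrunt {Noun}; 10:vrunt {Noun}.
One satisfying assignment: Det Det Det Noun Adj Noun Conj Adj Noun Noun.
Checking: rule 1 satisfied; rule 2 satisfied; rule 3 satisfied.

YES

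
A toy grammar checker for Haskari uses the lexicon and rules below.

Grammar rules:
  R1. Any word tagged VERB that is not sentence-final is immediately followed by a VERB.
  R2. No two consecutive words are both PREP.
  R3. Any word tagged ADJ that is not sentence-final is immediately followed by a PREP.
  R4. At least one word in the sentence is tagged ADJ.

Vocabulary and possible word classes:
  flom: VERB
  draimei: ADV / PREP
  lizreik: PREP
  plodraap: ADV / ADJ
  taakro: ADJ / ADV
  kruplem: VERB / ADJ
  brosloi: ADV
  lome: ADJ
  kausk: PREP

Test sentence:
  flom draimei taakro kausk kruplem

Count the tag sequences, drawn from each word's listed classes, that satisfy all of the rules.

0

Candidates per position — 1:flom {VERB}; 2:draimei {ADV,PREP}; 3:taakro {ADJ,ADV}; 4:kausk {PREP}; 5:kruplem {VERB,ADJ}.
There are 8 candidate sequences in total.
Rule 1 cannot be satisfied by any choice of tags from the lexicon.
So there is no consistent tagging.
Count = 0.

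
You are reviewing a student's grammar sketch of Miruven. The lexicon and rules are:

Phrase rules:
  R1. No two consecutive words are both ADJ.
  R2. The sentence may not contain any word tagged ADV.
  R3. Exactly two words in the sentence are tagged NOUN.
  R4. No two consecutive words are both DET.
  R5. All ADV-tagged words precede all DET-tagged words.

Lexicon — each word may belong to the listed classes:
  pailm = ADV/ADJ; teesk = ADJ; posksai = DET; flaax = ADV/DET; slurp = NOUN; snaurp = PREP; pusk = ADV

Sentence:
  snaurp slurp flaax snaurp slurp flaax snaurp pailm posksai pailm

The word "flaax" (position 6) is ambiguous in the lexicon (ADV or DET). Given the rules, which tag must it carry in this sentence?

Candidates per position — 1:snaurp {PREP}; 2:slurp {NOUN}; 3:flaax {ADV,DET}; 4:snaurp {PREP}; 5:slurp {NOUN}; 6:flaax {ADV,DET}; 7:snaurp {PREP}; 8:pailm {ADV,ADJ}; 9:posksai {DET}; 10:pailm {ADV,ADJ}.
Position 3: tagging it ADV would leave rule 2 unsatisfiable, so it must be DET.
Position 6: tagging it ADV would leave rule 2 unsatisfiable, so it must be DET.
Position 8: tagging it ADV would leave rule 2 unsatisfiable, so it must be ADJ.
Position 10: tagging it ADV would leave rule 2 unsatisfiable, so it must be ADJ.
That leaves exactly one tagging: PREP NOUN DET PREP NOUN DET PREP ADJ DET ADJ.
Checking: rule 1 ✓; rule 2 ✓; rule 3 ✓; rule 4 ✓; rule 5 ✓.

DET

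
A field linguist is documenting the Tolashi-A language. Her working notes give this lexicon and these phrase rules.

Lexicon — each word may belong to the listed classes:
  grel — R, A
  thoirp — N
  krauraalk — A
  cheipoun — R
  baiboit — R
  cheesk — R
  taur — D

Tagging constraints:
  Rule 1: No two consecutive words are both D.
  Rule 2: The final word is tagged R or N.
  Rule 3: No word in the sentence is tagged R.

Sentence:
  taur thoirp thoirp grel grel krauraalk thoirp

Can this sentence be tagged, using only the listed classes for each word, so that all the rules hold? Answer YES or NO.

YES

Candidates per position — 1:taur {D}; 2:thoirp {N}; 3:thoirp {N}; 4:grel {R,A}; 5:grel {R,A}; 6:krauraalk {A}; 7:thoirp {N}.
One satisfying assignment: D N N A A A N.
Rule-by-rule: rule 1 satisfied; rule 2 satisfied; rule 3 satisfied.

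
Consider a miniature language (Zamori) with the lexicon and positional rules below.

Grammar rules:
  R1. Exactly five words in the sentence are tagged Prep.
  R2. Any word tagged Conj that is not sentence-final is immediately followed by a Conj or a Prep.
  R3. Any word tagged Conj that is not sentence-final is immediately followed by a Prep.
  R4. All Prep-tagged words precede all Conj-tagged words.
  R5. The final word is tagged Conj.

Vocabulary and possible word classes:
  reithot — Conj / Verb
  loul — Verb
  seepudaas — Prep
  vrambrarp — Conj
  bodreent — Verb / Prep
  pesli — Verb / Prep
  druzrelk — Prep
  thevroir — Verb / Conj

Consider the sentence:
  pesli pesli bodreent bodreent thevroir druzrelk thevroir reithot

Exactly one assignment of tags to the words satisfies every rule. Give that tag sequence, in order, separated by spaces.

Prep Prep Prep Prep Verb Prep Verb Conj

Candidates per position — 1:pesli {Verb,Prep}; 2:pesli {Verb,Prep}; 3:bodreent {Verb,Prep}; 4:bodreent {Verb,Prep}; 5:thevroir {Verb,Conj}; 6:druzrelk {Prep}; 7:thevroir {Verb,Conj}; 8:reithot {Conj,Verb}.
If word 1 were Verb, no tagging could satisfy rule 1; so word 1 is Prep.
If word 2 were Verb, no tagging could satisfy rule 1; so word 2 is Prep.
If word 3 were Verb, no tagging could satisfy rule 1; so word 3 is Prep.
If word 4 were Verb, no tagging could satisfy rule 1; so word 4 is Prep.
If word 5 were Conj, no tagging could satisfy rule 4; so word 5 is Verb.
If word 7 were Conj, no tagging could satisfy rule 3; so word 7 is Verb.
If word 8 were Verb, no tagging could satisfy rule 5; so word 8 is Conj.
That leaves exactly one tagging: Prep Prep Prep Prep Verb Prep Verb Conj.
Check: rule 1 satisfied; rule 2 satisfied; rule 3 satisfied; rule 4 satisfied; rule 5 satisfied.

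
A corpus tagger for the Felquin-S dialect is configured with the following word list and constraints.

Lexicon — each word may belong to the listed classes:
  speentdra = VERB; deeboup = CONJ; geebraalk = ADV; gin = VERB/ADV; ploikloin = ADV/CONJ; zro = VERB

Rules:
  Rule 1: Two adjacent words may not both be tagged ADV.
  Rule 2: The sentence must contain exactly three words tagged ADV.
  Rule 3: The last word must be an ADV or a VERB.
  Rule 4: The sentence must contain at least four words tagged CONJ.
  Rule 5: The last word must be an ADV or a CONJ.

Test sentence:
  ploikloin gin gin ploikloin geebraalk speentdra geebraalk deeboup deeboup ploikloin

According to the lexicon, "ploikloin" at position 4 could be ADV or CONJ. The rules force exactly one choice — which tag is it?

CONJ

Candidates per position — 1:ploikloin {ADV,CONJ}; 2:gin {VERB,ADV}; 3:gin {VERB,ADV}; 4:ploikloin {ADV,CONJ}; 5:geebraalk {ADV}; 6:speentdra {VERB}; 7:geebraalk {ADV}; 8:deeboup {CONJ}; 9:deeboup {CONJ}; 10:ploikloin {ADV,CONJ}.
Position 4: tagging it ADV would leave rule 1 unsatisfiable, so it must be CONJ.
Position 10: tagging it CONJ would leave rule 3 unsatisfiable, so it must be ADV.
Position 1: tagging it ADV would leave rule 2 unsatisfiable, so it must be CONJ.
Position 2: tagging it ADV would leave rule 2 unsatisfiable, so it must be VERB.
Position 3: tagging it ADV would leave rule 2 unsatisfiable, so it must be VERB.
That leaves exactly one tagging: CONJ VERB VERB CONJ ADV VERB ADV CONJ CONJ ADV.
Check: rule 1 ✓; rule 2 ✓; rule 3 ✓; rule 4 ✓; rule 5 ✓.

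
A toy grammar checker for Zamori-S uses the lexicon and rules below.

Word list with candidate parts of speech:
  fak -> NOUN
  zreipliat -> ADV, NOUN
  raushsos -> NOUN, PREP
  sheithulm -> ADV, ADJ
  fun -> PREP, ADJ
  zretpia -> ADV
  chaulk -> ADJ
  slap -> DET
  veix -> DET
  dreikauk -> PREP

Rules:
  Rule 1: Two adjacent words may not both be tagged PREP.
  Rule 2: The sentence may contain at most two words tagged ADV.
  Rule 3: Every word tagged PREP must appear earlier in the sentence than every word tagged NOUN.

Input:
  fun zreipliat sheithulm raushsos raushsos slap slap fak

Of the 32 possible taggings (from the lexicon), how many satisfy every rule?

Candidates per position — 1:fun {PREP,ADJ}; 2:zreipliat {ADV,NOUN}; 3:sheithulm {ADV,ADJ}; 4:raushsos {NOUN,PREP}; 5:raushsos {NOUN,PREP}; 6:slap {DET}; 7:slap {DET}; 8:fak {NOUN}.
There are 32 candidate sequences in total.
Checking each against the rules leaves 12 sequences.
Count = 12.

12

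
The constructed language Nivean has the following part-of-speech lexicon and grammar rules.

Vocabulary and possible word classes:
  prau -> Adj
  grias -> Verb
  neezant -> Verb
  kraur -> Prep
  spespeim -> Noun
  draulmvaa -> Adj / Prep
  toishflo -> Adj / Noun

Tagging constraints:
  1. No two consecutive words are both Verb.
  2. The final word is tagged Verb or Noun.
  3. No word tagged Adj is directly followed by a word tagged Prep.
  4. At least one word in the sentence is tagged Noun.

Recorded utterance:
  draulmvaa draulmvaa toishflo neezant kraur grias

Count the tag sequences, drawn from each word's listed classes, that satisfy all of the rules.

3

Candidates per position — 1:draulmvaa {Adj,Prep}; 2:draulmvaa {Adj,Prep}; 3:toishflo {Adj,Noun}; 4:neezant {Verb}; 5:kraur {Prep}; 6:grias {Verb}.
There are 8 candidate sequences in total.
The sequences that satisfy every rule: Adj Adj Noun Verb Prep Verb; Prep Adj Noun Verb Prep Verb; Prep Prep Noun Verb Prep Verb.
Count = 3.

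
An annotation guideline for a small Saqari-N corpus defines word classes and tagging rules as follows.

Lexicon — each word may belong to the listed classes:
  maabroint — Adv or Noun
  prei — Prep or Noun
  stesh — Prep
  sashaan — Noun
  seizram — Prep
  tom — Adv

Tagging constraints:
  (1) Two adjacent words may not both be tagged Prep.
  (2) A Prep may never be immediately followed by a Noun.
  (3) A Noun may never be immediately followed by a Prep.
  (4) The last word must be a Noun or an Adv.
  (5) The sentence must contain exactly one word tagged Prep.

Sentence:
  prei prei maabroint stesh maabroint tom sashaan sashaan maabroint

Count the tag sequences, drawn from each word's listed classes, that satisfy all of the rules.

Candidates per position — 1:prei {Prep,Noun}; 2:prei {Prep,Noun}; 3:maabroint {Adv,Noun}; 4:stesh {Prep}; 5:maabroint {Adv,Noun}; 6:tom {Adv}; 7:sashaan {Noun}; 8:sashaan {Noun}; 9:maabroint {Adv,Noun}.
There are 32 candidate sequences in total.
The sequences that satisfy every rule: Noun Noun Adv Prep Adv Adv Noun Noun Adv; Noun Noun Adv Prep Adv Adv Noun Noun Noun.
Count = 2.

2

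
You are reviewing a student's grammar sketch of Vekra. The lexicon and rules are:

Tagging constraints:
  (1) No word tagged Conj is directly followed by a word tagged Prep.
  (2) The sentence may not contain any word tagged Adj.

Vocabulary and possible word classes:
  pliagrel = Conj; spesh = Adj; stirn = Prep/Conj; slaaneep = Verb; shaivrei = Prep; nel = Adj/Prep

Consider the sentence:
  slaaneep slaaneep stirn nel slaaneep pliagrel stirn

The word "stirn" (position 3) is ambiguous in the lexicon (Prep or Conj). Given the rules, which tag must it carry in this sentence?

Prep

Candidates per position — 1:slaaneep {Verb}; 2:slaaneep {Verb}; 3:stirn {Prep,Conj}; 4:nel {Adj,Prep}; 5:slaaneep {Verb}; 6:pliagrel {Conj}; 7:stirn {Prep,Conj}.
If word 4 were Adj, no tagging could satisfy rule 2; so word 4 is Prep.
If word 7 were Prep, no tagging could satisfy rule 1; so word 7 is Conj.
If word 3 were Conj, no tagging could satisfy rule 1; so word 3 is Prep.
So the tagging must be: Verb Verb Prep Prep Verb Conj Conj.
Rule-by-rule: rule 1 satisfied; rule 2 satisfied.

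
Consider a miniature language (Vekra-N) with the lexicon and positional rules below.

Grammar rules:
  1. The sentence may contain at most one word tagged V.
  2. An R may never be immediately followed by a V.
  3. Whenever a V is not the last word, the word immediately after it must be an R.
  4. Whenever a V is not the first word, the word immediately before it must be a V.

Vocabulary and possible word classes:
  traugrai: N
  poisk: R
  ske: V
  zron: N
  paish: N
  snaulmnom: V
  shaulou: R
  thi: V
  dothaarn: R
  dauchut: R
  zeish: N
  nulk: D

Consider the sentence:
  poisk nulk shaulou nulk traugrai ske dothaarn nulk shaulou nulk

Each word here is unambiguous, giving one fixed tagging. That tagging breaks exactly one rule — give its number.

4

Fixed tagging: R D R D N V R D R D.
Applying the rules: R1 pass, R2 pass, R3 pass, R4 fail.
Only rule 4 fails.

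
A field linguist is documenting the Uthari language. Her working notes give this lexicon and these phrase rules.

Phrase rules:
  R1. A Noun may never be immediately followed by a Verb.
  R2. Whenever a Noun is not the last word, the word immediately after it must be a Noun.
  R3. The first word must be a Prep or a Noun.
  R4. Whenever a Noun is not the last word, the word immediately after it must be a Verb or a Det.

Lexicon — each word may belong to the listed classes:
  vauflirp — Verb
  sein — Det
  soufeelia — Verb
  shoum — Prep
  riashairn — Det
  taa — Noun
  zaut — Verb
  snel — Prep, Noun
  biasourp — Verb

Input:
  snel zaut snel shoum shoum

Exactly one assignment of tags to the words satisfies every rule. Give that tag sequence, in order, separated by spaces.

Candidates per position — 1:snel {Prep,Noun}; 2:zaut {Verb}; 3:snel {Prep,Noun}; 4:shoum {Prep}; 5:shoum {Prep}.
Position 1: Noun is ruled out by rule 1; that leaves Prep.
Position 3: Noun is ruled out by rule 2; that leaves Prep.
That leaves exactly one tagging: Prep Verb Prep Prep Prep.
Check: rule 1 ok; rule 2 ok; rule 3 ok; rule 4 ok.

Prep Verb Prep Prep Prep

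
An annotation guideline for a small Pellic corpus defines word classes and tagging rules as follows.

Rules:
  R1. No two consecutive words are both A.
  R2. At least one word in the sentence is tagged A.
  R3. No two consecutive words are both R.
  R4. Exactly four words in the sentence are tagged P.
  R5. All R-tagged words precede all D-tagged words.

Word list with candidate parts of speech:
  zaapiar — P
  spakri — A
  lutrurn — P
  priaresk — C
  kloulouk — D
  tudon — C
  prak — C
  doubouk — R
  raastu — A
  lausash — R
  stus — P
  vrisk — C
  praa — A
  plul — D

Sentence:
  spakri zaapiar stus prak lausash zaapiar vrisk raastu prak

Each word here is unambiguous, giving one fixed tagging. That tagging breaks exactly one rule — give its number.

4

Fixed tagging: A P P C R P C A C.
Applying the rules: R1 holds, R2 holds, R3 holds, R4 violated, R5 holds.
Only rule 4 fails.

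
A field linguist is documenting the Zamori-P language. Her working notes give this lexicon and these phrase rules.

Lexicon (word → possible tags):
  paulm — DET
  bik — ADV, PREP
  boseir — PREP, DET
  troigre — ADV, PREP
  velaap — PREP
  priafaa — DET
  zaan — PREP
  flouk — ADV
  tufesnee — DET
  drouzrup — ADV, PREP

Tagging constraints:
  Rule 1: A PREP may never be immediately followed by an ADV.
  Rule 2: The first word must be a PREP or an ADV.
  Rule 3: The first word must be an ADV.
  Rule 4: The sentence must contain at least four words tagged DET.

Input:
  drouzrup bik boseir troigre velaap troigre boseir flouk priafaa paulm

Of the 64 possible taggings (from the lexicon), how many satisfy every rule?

4

Candidates per position — 1:drouzrup {ADV,PREP}; 2:bik {ADV,PREP}; 3:boseir {PREP,DET}; 4:troigre {ADV,PREP}; 5:velaap {PREP}; 6:troigre {ADV,PREP}; 7:boseir {PREP,DET}; 8:flouk {ADV}; 9:priafaa {DET}; 10:paulm {DET}.
There are 64 candidate sequences in total.
The sequences that satisfy every rule: ADV ADV DET ADV PREP PREP DET ADV DET DET; ADV ADV DET PREP PREP PREP DET ADV DET DET; ADV PREP DET ADV PREP PREP DET ADV DET DET; ADV PREP DET PREP PREP PREP DET ADV DET DET.
Count = 4.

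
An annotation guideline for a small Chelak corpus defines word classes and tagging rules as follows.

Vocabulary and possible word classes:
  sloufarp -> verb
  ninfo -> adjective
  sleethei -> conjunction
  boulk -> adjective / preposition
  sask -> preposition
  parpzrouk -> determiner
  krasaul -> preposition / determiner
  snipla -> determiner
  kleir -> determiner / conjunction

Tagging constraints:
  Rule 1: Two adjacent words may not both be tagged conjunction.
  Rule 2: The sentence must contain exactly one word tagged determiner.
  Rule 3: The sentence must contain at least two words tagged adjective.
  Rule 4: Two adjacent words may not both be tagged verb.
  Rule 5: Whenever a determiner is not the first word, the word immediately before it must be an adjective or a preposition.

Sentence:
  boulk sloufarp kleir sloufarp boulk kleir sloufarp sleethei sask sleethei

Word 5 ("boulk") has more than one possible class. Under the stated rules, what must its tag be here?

adjective

Candidates per position — 1:boulk {adjective,preposition}; 2:sloufarp {verb}; 3:kleir {determiner,conjunction}; 4:sloufarp {verb}; 5:boulk {adjective,preposition}; 6:kleir {determiner,conjunction}; 7:sloufarp {verb}; 8:sleethei {conjunction}; 9:sask {preposition}; 10:sleethei {conjunction}.
Position 1: preposition is ruled out by rule 3; that leaves adjective.
Position 3: determiner is ruled out by rule 5; that leaves conjunction.
Position 5: preposition is ruled out by rule 3; that leaves adjective.
Position 6: conjunction is ruled out by rule 2; that leaves determiner.
The unique satisfying tagging is: adjective verb conjunction verb adjective determiner verb conjunction preposition conjunction.
Checking: rule 1 ok; rule 2 ok; rule 3 ok; rule 4 ok; rule 5 ok.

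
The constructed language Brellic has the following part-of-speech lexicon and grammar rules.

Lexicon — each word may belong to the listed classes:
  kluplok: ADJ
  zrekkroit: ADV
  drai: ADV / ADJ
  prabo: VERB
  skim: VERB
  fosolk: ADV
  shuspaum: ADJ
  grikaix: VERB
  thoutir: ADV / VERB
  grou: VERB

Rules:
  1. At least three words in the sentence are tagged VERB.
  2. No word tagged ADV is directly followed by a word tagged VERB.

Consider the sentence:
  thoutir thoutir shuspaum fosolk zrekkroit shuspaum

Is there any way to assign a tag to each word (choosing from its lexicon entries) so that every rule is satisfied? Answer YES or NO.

Candidates per position — 1:thoutir {ADV,VERB}; 2:thoutir {ADV,VERB}; 3:shuspaum {ADJ}; 4:fosolk {ADV}; 5:zrekkroit {ADV}; 6:shuspaum {ADJ}.
Rule 1 cannot be satisfied by any choice of tags from the lexicon.
So there is no consistent tagging.

NO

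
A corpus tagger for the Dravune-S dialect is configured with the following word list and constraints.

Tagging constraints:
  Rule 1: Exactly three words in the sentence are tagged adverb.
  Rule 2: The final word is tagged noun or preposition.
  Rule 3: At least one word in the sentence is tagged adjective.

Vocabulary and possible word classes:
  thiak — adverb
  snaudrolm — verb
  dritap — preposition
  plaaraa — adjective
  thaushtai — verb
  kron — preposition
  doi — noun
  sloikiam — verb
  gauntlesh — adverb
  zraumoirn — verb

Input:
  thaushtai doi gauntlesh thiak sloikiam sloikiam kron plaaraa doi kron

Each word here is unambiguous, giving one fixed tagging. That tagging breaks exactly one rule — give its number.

1

Fixed tagging: verb noun adverb adverb verb verb preposition adjective noun preposition.
Rule check: R1 ✗, R2 ✓, R3 ✓.
Only rule 1 fails.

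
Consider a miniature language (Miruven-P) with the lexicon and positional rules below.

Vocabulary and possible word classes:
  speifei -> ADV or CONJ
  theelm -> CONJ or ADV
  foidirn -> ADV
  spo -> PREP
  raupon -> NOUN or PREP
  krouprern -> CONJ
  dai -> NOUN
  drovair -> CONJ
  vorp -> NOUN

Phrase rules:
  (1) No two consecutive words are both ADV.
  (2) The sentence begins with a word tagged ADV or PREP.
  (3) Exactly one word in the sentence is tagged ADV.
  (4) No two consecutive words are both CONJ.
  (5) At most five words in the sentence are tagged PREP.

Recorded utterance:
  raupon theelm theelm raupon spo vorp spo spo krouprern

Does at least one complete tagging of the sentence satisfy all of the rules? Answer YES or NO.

Candidates per position — 1:raupon {NOUN,PREP}; 2:theelm {CONJ,ADV}; 3:theelm {CONJ,ADV}; 4:raupon {NOUN,PREP}; 5:spo {PREP}; 6:vorp {NOUN}; 7:spo {PREP}; 8:spo {PREP}; 9:krouprern {CONJ}.
One satisfying assignment: PREP ADV CONJ PREP PREP NOUN PREP PREP CONJ.
Rule-by-rule: rule 1 satisfied; rule 2 satisfied; rule 3 satisfied; rule 4 satisfied; rule 5 satisfied.

YES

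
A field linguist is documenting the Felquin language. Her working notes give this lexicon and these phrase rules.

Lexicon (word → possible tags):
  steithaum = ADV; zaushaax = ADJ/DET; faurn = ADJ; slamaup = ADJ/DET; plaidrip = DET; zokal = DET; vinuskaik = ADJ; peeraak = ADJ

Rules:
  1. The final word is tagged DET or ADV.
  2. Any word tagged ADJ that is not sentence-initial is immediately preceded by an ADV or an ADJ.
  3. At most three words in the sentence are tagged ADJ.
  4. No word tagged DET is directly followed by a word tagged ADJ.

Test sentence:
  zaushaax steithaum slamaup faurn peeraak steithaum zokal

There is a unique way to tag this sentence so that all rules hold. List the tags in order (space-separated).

DET ADV ADJ ADJ ADJ ADV DET

Candidates per position — 1:zaushaax {ADJ,DET}; 2:steithaum {ADV}; 3:slamaup {ADJ,DET}; 4:faurn {ADJ}; 5:peeraak {ADJ}; 6:steithaum {ADV}; 7:zokal {DET}.
Position 3: DET is ruled out by rule 2; that leaves ADJ.
Position 1: ADJ is ruled out by rule 3; that leaves DET.
The only consistent sequence is: DET ADV ADJ ADJ ADJ ADV DET.
Check: rule 1 satisfied; rule 2 satisfied; rule 3 satisfied; rule 4 satisfied.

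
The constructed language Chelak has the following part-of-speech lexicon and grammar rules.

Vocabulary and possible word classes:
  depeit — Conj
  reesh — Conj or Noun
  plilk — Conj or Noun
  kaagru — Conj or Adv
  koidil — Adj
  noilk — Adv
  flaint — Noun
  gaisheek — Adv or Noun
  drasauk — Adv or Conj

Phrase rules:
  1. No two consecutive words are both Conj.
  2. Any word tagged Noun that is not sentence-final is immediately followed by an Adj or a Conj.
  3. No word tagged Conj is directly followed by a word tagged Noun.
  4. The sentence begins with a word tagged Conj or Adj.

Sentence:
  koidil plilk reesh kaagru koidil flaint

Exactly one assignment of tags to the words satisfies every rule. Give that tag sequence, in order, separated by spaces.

Adj Noun Conj Adv Adj Noun

Candidates per position — 1:koidil {Adj}; 2:plilk {Conj,Noun}; 3:reesh {Conj,Noun}; 4:kaagru {Conj,Adv}; 5:koidil {Adj}; 6:flaint {Noun}.
The remaining ambiguous positions (2, 3, 4) are resolved jointly — only one combination satisfies every rule.
That leaves exactly one tagging: Adj Noun Conj Adv Adj Noun.
Verifying each rule — rule 1 ✓; rule 2 ✓; rule 3 ✓; rule 4 ✓.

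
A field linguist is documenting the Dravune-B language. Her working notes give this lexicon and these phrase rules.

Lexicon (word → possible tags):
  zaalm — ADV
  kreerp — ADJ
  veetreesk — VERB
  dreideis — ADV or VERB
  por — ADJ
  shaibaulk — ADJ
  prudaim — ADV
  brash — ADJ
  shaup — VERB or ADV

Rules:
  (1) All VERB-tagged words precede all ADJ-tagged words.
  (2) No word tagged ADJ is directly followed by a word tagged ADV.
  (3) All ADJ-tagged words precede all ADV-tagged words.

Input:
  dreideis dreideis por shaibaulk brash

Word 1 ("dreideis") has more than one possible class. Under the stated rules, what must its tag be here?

Candidates per position — 1:dreideis {ADV,VERB}; 2:dreideis {ADV,VERB}; 3:por {ADJ}; 4:shaibaulk {ADJ}; 5:brash {ADJ}.
If word 1 were ADV, no tagging could satisfy rule 3; so word 1 is VERB.
If word 2 were ADV, no tagging could satisfy rule 3; so word 2 is VERB.
The unique satisfying tagging is: VERB VERB ADJ ADJ ADJ.
Checking: rule 1 holds; rule 2 holds; rule 3 holds.

VERB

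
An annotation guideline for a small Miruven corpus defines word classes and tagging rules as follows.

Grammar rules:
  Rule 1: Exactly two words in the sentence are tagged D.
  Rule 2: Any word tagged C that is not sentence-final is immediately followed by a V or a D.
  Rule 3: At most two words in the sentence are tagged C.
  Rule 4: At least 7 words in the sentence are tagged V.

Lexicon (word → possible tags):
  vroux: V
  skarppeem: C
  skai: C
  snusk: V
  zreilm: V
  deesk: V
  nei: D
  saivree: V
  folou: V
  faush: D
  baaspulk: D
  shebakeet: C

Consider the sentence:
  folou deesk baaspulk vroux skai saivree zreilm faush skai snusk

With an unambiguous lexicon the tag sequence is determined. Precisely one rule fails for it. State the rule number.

Fixed tagging: V V D V C V V D C V.
Rule check: R1 ✓, R2 ✓, R3 ✓, R4 ✗.
Only rule 4 fails.

4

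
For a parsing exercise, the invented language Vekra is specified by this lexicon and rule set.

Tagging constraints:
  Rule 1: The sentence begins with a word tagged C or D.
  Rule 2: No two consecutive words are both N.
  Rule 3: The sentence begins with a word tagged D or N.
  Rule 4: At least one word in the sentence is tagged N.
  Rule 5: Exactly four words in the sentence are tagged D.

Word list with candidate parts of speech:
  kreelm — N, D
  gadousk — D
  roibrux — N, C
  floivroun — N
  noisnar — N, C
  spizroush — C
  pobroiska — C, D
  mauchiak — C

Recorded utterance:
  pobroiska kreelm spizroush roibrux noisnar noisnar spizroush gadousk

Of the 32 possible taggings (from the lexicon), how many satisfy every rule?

0

Candidates per position — 1:pobroiska {C,D}; 2:kreelm {N,D}; 3:spizroush {C}; 4:roibrux {N,C}; 5:noisnar {N,C}; 6:noisnar {N,C}; 7:spizroush {C}; 8:gadousk {D}.
There are 32 candidate sequences in total.
Rule 5 cannot be satisfied by any choice of tags from the lexicon.
So there is no consistent tagging.
Count = 0.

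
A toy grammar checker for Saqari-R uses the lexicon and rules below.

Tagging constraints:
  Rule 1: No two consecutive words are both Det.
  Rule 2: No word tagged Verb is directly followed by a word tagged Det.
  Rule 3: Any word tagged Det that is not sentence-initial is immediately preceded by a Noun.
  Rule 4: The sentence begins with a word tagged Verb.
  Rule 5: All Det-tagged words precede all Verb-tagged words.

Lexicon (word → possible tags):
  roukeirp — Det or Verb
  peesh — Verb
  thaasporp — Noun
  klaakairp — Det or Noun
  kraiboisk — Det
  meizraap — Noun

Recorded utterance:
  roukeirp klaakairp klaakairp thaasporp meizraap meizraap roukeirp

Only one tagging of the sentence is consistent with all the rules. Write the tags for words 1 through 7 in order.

Verb Noun Noun Noun Noun Noun Verb

Candidates per position — 1:roukeirp {Det,Verb}; 2:klaakairp {Det,Noun}; 3:klaakairp {Det,Noun}; 4:thaasporp {Noun}; 5:meizraap {Noun}; 6:meizraap {Noun}; 7:roukeirp {Det,Verb}.
At position 1, choosing Det makes rule 4 impossible to satisfy; hence Verb.
At position 2, choosing Det makes rule 2 impossible to satisfy; hence Noun.
At position 3, choosing Det makes rule 5 impossible to satisfy; hence Noun.
At position 7, choosing Det makes rule 5 impossible to satisfy; hence Verb.
So the tagging must be: Verb Noun Noun Noun Noun Noun Verb.
Checking: rule 1 satisfied; rule 2 satisfied; rule 3 satisfied; rule 4 satisfied; rule 5 satisfied.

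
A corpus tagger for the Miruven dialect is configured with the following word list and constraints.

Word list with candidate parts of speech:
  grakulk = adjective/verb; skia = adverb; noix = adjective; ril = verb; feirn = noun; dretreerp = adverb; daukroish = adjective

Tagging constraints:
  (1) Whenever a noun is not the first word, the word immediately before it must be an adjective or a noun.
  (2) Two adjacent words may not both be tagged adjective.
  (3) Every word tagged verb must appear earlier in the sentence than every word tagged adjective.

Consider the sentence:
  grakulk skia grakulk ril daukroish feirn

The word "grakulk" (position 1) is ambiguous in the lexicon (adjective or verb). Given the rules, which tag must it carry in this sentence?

Candidates per position — 1:grakulk {adjective,verb}; 2:skia {adverb}; 3:grakulk {adjective,verb}; 4:ril {verb}; 5:daukroish {adjective}; 6:feirn {noun}.
Position 1: tagging it adjective would leave rule 3 unsatisfiable, so it must be verb.
Position 3: tagging it adjective would leave rule 3 unsatisfiable, so it must be verb.
That leaves exactly one tagging: verb adverb verb verb adjective noun.
Check: rule 1 satisfied; rule 2 satisfied; rule 3 satisfied.

verb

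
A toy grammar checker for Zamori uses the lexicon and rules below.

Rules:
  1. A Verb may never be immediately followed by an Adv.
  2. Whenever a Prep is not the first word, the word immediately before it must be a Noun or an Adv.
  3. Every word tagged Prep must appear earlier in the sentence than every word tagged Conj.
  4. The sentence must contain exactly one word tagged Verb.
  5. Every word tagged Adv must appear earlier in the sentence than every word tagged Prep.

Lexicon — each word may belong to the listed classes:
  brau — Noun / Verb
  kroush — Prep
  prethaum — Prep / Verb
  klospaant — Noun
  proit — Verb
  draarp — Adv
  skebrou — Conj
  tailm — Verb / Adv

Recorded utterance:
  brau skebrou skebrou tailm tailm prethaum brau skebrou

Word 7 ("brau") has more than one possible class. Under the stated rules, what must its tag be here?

Noun

Candidates per position — 1:brau {Noun,Verb}; 2:skebrou {Conj}; 3:skebrou {Conj}; 4:tailm {Verb,Adv}; 5:tailm {Verb,Adv}; 6:prethaum {Prep,Verb}; 7:brau {Noun,Verb}; 8:skebrou {Conj}.
If word 6 were Prep, no tagging could satisfy rule 3; so word 6 is Verb.
If word 7 were Verb, no tagging could satisfy rule 4; so word 7 is Noun.
If word 1 were Verb, no tagging could satisfy rule 4; so word 1 is Noun.
If word 4 were Verb, no tagging could satisfy rule 4; so word 4 is Adv.
If word 5 were Verb, no tagging could satisfy rule 4; so word 5 is Adv.
That leaves exactly one tagging: Noun Conj Conj Adv Adv Verb Noun Conj.
Verifying each rule — rule 1 satisfied; rule 2 satisfied; rule 3 satisfied; rule 4 satisfied; rule 5 satisfied.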